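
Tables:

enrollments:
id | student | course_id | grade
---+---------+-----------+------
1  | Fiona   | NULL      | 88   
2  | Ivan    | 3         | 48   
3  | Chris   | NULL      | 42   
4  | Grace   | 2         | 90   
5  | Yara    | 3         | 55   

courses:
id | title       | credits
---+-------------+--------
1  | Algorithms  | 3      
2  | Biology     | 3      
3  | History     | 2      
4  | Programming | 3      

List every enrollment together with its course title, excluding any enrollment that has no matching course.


INNER JOIN keeps only enrollments rows whose course_id matches an id in courses. Walk through each enrollment:
  - enrollment 1 (Fiona): course_id=NULL, no match -> dropped
  - enrollment 2 (Ivan): course_id=3 -> matches History
  - enrollment 3 (Chris): course_id=NULL, no match -> dropped
  - enrollment 4 (Grace): course_id=2 -> matches Biology
  - enrollment 5 (Yara): course_id=3 -> matches History
So 2 of 5 rows are dropped.

SQL:
SELECT a.student, b.title AS course
FROM enrollments a
INNER JOIN courses b ON a.course_id = b.id

Result:
student | course 
--------+--------
Ivan    | History
Grace   | Biology
Yara    | History


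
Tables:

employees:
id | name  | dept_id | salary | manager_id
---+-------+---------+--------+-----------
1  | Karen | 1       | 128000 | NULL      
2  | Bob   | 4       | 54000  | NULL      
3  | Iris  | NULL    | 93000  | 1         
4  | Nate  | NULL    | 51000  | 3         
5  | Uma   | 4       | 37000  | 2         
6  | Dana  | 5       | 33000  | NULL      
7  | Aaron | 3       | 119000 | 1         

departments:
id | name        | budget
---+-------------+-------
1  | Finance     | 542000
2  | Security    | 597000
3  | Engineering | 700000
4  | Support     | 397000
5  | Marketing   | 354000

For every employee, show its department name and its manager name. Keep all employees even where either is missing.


Two LEFT JOINs from the same base table employees: one to departments via dept_id, one to employees itself via manager_id. Both are LEFT so every employee is preserved.
Match against departments:
  - employee 1 (Karen): dept_id=1 -> matches Finance
  - employee 2 (Bob): dept_id=4 -> matches Support
  - employee 3 (Iris): dept_id=NULL, no match -> kept with NULL
  - employee 4 (Nate): dept_id=NULL, no match -> kept with NULL
  - employee 5 (Uma): dept_id=4 -> matches Support
  - employee 6 (Dana): dept_id=5 -> matches Marketing
  - employee 7 (Aaron): dept_id=3 -> matches Engineering
Match against employees (self):
  - employee 1 (Karen): manager_id=NULL -> NULL
  - employee 2 (Bob): manager_id=NULL -> NULL
  - employee 3 (Iris): manager_id=1 -> Karen
  - employee 4 (Nate): manager_id=3 -> Iris
  - employee 5 (Uma): manager_id=2 -> Bob
  - employee 6 (Dana): manager_id=NULL -> NULL
  - employee 7 (Aaron): manager_id=1 -> Karen

SQL:
SELECT a.name, b.name AS department, c.name AS manager
FROM employees a
LEFT JOIN departments b ON a.dept_id = b.id
LEFT JOIN employees c ON a.manager_id = c.id

Result:
name  | department  | manager
------+-------------+--------
Karen | Finance     | NULL   
Bob   | Support     | NULL   
Iris  | NULL        | Karen  
Nate  | NULL        | Iris   
Uma   | Support     | Bob    
Dana  | Marketing   | NULL   
Aaron | Engineering | Karen  


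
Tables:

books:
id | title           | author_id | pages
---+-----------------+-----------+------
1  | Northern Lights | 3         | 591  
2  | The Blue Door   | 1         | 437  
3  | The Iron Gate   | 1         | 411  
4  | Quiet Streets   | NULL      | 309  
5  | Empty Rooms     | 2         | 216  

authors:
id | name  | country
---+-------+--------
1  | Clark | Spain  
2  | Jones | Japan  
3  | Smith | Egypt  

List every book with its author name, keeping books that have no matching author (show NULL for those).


LEFT JOIN keeps every row from books (the left table); where author_id has no match in authors, the author columns become NULL. Walk through each book:
  - book 1 (Northern Lights): author_id=3 -> matches Smith
  - book 2 (The Blue Door): author_id=1 -> matches Clark
  - book 3 (The Iron Gate): author_id=1 -> matches Clark
  - book 4 (Quiet Streets): author_id=NULL, no match -> kept with NULL
  - book 5 (Empty Rooms): author_id=2 -> matches Jones
All 5 rows appear; 1 has NULL author.

SQL:
SELECT a.title, b.name AS author
FROM books a
LEFT JOIN authors b ON a.author_id = b.id

Result:
title           | author
----------------+-------
Northern Lights | Smith 
The Blue Door   | Clark 
The Iron Gate   | Clark 
Quiet Streets   | NULL  
Empty Rooms     | Jones 


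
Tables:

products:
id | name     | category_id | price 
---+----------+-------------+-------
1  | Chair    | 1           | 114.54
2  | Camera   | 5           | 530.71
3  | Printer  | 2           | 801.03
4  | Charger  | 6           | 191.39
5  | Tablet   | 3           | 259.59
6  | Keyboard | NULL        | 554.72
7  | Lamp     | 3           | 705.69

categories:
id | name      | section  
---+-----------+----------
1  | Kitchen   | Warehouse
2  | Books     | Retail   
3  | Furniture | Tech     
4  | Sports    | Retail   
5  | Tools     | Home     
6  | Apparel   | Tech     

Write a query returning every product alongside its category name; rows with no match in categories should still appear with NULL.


LEFT JOIN keeps every row from products (the left table); where category_id has no match in categories, the category columns become NULL. Walk through each product:
  - product 1 (Chair): category_id=1 -> matches Kitchen
  - product 2 (Camera): category_id=5 -> matches Tools
  - product 3 (Printer): category_id=2 -> matches Books
  - product 4 (Charger): category_id=6 -> matches Apparel
  - product 5 (Tablet): category_id=3 -> matches Furniture
  - product 6 (Keyboard): category_id=NULL, no match -> kept with NULL
  - product 7 (Lamp): category_id=3 -> matches Furniture
All 7 rows appear; 1 has NULL category.

SQL:
SELECT a.name, b.name AS category
FROM products a
LEFT JOIN categories b ON a.category_id = b.id

Result:
name     | category 
---------+----------
Chair    | Kitchen  
Camera   | Tools    
Printer  | Books    
Charger  | Apparel  
Tablet   | Furniture
Keyboard | NULL     
Lamp     | Furniture


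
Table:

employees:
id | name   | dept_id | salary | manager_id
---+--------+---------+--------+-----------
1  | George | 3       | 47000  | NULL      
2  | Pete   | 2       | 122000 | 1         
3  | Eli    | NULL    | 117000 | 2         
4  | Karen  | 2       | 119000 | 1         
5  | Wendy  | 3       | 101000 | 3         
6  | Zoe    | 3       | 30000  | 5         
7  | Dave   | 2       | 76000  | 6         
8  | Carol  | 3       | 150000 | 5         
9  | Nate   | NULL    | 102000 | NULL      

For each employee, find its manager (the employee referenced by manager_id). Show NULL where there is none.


This is a self-join: employees is joined to a second copy of itself, matching each row's manager_id to another row's id. Use LEFT JOIN so rows with manager_id=NULL are kept.
  - employee 1 (George): manager_id=NULL -> NULL
  - employee 2 (Pete): manager_id=1 -> George
  - employee 3 (Eli): manager_id=2 -> Pete
  - employee 4 (Karen): manager_id=1 -> George
  - employee 5 (Wendy): manager_id=3 -> Eli
  - employee 6 (Zoe): manager_id=5 -> Wendy
  - employee 7 (Dave): manager_id=6 -> Zoe
  - employee 8 (Carol): manager_id=5 -> Wendy
  - employee 9 (Nate): manager_id=NULL -> NULL

SQL:
SELECT a.name AS item, b.name AS manager
FROM employees a
LEFT JOIN employees b ON a.manager_id = b.id

Result:
item   | manager
-------+--------
George | NULL   
Pete   | George 
Eli    | Pete   
Karen  | George 
Wendy  | Eli    
Zoe    | Wendy  
Dave   | Zoe    
Carol  | Wendy  
Nate   | NULL   


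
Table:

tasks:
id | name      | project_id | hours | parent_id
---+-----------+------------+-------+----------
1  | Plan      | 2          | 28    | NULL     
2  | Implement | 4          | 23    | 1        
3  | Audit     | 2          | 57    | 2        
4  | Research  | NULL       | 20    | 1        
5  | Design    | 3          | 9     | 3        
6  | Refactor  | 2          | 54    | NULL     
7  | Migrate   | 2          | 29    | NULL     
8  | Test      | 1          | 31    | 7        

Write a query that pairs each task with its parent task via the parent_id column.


This is a self-join: tasks is joined to a second copy of itself, matching each row's parent_id to another row's id. Use LEFT JOIN so rows with parent_id=NULL are kept.
  - task 1 (Plan): parent_id=NULL -> NULL
  - task 2 (Implement): parent_id=1 -> Plan
  - task 3 (Audit): parent_id=2 -> Implement
  - task 4 (Research): parent_id=1 -> Plan
  - task 5 (Design): parent_id=3 -> Audit
  - task 6 (Refactor): parent_id=NULL -> NULL
  - task 7 (Migrate): parent_id=NULL -> NULL
  - task 8 (Test): parent_id=7 -> Migrate

SQL:
SELECT a.name AS item, b.name AS parent
FROM tasks a
LEFT JOIN tasks b ON a.parent_id = b.id

Result:
item      | parent   
----------+----------
Plan      | NULL     
Implement | Plan     
Audit     | Implement
Research  | Plan     
Design    | Audit    
Refactor  | NULL     
Migrate   | NULL     
Test      | Migrate  


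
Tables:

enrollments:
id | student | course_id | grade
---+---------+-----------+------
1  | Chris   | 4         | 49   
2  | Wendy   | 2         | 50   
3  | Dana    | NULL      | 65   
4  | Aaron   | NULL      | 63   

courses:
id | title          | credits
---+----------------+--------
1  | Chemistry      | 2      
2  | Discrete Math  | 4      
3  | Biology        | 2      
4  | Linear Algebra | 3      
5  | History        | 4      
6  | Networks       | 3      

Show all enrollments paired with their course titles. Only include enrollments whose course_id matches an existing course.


INNER JOIN keeps only enrollments rows whose course_id matches an id in courses. Walk through each enrollment:
  - enrollment 1 (Chris): course_id=4 -> matches Linear Algebra
  - enrollment 2 (Wendy): course_id=2 -> matches Discrete Math
  - enrollment 3 (Dana): course_id=NULL, no match -> dropped
  - enrollment 4 (Aaron): course_id=NULL, no match -> dropped
So 2 of 4 rows are dropped.

SQL:
SELECT a.student, b.title AS course
FROM enrollments a
INNER JOIN courses b ON a.course_id = b.id

Result:
student | course        
--------+---------------
Chris   | Linear Algebra
Wendy   | Discrete Math 


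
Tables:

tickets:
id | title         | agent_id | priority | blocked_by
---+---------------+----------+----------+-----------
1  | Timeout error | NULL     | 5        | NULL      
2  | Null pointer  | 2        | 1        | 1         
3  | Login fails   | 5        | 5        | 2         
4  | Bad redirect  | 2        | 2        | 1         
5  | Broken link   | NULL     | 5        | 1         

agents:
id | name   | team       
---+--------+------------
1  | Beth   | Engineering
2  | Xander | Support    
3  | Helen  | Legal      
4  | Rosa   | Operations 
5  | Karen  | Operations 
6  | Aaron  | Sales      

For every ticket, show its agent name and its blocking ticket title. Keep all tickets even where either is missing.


Two LEFT JOINs from the same base table tickets: one to agents via agent_id, one to tickets itself via blocked_by. Both are LEFT so every ticket is preserved.
Match against agents:
  - ticket 1 (Timeout error): agent_id=NULL, no match -> kept with NULL
  - ticket 2 (Null pointer): agent_id=2 -> matches Xander
  - ticket 3 (Login fails): agent_id=5 -> matches Karen
  - ticket 4 (Bad redirect): agent_id=2 -> matches Xander
  - ticket 5 (Broken link): agent_id=NULL, no match -> kept with NULL
Match against tickets (self):
  - ticket 1 (Timeout error): blocked_by=NULL -> NULL
  - ticket 2 (Null pointer): blocked_by=1 -> Timeout error
  - ticket 3 (Login fails): blocked_by=2 -> Null pointer
  - ticket 4 (Bad redirect): blocked_by=1 -> Timeout error
  - ticket 5 (Broken link): blocked_by=1 -> Timeout error

SQL:
SELECT a.title, b.name AS agent, c.title AS blocked_by
FROM tickets a
LEFT JOIN agents b ON a.agent_id = b.id
LEFT JOIN tickets c ON a.blocked_by = c.id

Result:
title         | agent  | blocked_by   
--------------+--------+--------------
Timeout error | NULL   | NULL         
Null pointer  | Xander | Timeout error
Login fails   | Karen  | Null pointer 
Bad redirect  | Xander | Timeout error
Broken link   | NULL   | Timeout error


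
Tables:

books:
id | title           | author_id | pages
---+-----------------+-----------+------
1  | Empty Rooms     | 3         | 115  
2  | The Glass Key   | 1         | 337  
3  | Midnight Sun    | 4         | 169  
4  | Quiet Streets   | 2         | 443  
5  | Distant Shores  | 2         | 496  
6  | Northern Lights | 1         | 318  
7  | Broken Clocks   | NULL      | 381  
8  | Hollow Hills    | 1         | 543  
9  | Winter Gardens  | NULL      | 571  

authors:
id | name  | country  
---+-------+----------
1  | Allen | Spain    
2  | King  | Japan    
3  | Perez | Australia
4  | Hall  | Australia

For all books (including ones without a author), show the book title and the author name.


LEFT JOIN keeps every row from books (the left table); where author_id has no match in authors, the author columns become NULL. Walk through each book:
  - book 1 (Empty Rooms): author_id=3 -> matches Perez
  - book 2 (The Glass Key): author_id=1 -> matches Allen
  - book 3 (Midnight Sun): author_id=4 -> matches Hall
  - book 4 (Quiet Streets): author_id=2 -> matches King
  - book 5 (Distant Shores): author_id=2 -> matches King
  - book 6 (Northern Lights): author_id=1 -> matches Allen
  - book 7 (Broken Clocks): author_id=NULL, no match -> kept with NULL
  - book 8 (Hollow Hills): author_id=1 -> matches Allen
  - book 9 (Winter Gardens): author_id=NULL, no match -> kept with NULL
All 9 rows appear; 2 have NULL author.

SQL:
SELECT a.title, b.name AS author
FROM books a
LEFT JOIN authors b ON a.author_id = b.id

Result:
title           | author
----------------+-------
Empty Rooms     | Perez 
The Glass Key   | Allen 
Midnight Sun    | Hall  
Quiet Streets   | King  
Distant Shores  | King  
Northern Lights | Allen 
Broken Clocks   | NULL  
Hollow Hills    | Allen 
Winter Gardens  | NULL  


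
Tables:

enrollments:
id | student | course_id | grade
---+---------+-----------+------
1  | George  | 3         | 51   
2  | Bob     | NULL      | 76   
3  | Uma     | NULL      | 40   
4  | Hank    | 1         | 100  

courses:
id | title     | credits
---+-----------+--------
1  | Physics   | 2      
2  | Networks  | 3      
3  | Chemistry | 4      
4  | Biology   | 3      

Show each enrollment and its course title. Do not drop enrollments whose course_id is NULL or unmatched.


LEFT JOIN keeps every row from enrollments (the left table); where course_id has no match in courses, the course columns become NULL. Walk through each enrollment:
  - enrollment 1 (George): course_id=3 -> matches Chemistry
  - enrollment 2 (Bob): course_id=NULL, no match -> kept with NULL
  - enrollment 3 (Uma): course_id=NULL, no match -> kept with NULL
  - enrollment 4 (Hank): course_id=1 -> matches Physics
All 4 rows appear; 2 have NULL course.

SQL:
SELECT a.student, b.title AS course
FROM enrollments a
LEFT JOIN courses b ON a.course_id = b.id

Result:
student | course   
--------+----------
George  | Chemistry
Bob     | NULL     
Uma     | NULL     
Hank    | Physics  


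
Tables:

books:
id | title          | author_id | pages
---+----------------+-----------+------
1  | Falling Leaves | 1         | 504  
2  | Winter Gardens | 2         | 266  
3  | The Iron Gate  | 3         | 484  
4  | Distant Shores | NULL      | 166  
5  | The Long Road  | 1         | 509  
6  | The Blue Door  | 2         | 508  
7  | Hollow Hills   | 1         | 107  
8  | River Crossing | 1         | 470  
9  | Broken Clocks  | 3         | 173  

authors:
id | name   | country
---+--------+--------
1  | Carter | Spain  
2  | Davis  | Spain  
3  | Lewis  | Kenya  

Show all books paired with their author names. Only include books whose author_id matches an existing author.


INNER JOIN keeps only books rows whose author_id matches an id in authors. Walk through each book:
  - book 1 (Falling Leaves): author_id=1 -> matches Carter
  - book 2 (Winter Gardens): author_id=2 -> matches Davis
  - book 3 (The Iron Gate): author_id=3 -> matches Lewis
  - book 4 (Distant Shores): author_id=NULL, no match -> dropped
  - book 5 (The Long Road): author_id=1 -> matches Carter
  - book 6 (The Blue Door): author_id=2 -> matches Davis
  - book 7 (Hollow Hills): author_id=1 -> matches Carter
  - book 8 (River Crossing): author_id=1 -> matches Carter
  - book 9 (Broken Clocks): author_id=3 -> matches Lewis
So 1 of 9 rows is dropped.

SQL:
SELECT a.title, b.name AS author
FROM books a
INNER JOIN authors b ON a.author_id = b.id

Result:
title          | author
---------------+-------
Falling Leaves | Carter
Winter Gardens | Davis 
The Iron Gate  | Lewis 
The Long Road  | Carter
The Blue Door  | Davis 
Hollow Hills   | Carter
River Crossing | Carter
Broken Clocks  | Lewis 


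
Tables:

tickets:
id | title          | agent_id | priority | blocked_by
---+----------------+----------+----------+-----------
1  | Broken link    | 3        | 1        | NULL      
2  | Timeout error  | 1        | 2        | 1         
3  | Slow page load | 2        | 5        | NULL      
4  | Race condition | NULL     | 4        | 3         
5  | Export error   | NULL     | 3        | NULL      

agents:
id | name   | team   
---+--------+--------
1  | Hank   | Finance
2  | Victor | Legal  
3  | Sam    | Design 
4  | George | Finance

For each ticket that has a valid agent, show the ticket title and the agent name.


INNER JOIN keeps only tickets rows whose agent_id matches an id in agents. Walk through each ticket:
  - ticket 1 (Broken link): agent_id=3 -> matches Sam
  - ticket 2 (Timeout error): agent_id=1 -> matches Hank
  - ticket 3 (Slow page load): agent_id=2 -> matches Victor
  - ticket 4 (Race condition): agent_id=NULL, no match -> dropped
  - ticket 5 (Export error): agent_id=NULL, no match -> dropped
So 2 of 5 rows are dropped.

SQL:
SELECT a.title, b.name AS agent
FROM tickets a
INNER JOIN agents b ON a.agent_id = b.id

Result:
title          | agent 
---------------+-------
Broken link    | Sam   
Timeout error  | Hank  
Slow page load | Victor


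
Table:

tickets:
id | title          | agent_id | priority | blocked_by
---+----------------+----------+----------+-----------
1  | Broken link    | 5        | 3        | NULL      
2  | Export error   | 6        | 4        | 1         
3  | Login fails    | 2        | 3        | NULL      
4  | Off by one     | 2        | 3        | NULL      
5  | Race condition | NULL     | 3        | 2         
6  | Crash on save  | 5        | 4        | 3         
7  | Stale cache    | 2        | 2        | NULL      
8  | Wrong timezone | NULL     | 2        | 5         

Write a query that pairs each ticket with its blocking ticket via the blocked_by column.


This is a self-join: tickets is joined to a second copy of itself, matching each row's blocked_by to another row's id. Use LEFT JOIN so rows with blocked_by=NULL are kept.
  - ticket 1 (Broken link): blocked_by=NULL -> NULL
  - ticket 2 (Export error): blocked_by=1 -> Broken link
  - ticket 3 (Login fails): blocked_by=NULL -> NULL
  - ticket 4 (Off by one): blocked_by=NULL -> NULL
  - ticket 5 (Race condition): blocked_by=2 -> Export error
  - ticket 6 (Crash on save): blocked_by=3 -> Login fails
  - ticket 7 (Stale cache): blocked_by=NULL -> NULL
  - ticket 8 (Wrong timezone): blocked_by=5 -> Race condition

SQL:
SELECT a.title AS item, b.title AS blocked_by
FROM tickets a
LEFT JOIN tickets b ON a.blocked_by = b.id

Result:
item           | blocked_by    
---------------+---------------
Broken link    | NULL          
Export error   | Broken link   
Login fails    | NULL          
Off by one     | NULL          
Race condition | Export error  
Crash on save  | Login fails   
Stale cache    | NULL          
Wrong timezone | Race condition


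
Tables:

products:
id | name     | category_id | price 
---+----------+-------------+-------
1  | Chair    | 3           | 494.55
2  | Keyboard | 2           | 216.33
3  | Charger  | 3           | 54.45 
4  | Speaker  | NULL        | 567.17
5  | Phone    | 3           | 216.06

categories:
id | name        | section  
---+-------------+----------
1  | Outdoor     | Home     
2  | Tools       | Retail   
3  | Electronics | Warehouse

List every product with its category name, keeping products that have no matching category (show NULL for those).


LEFT JOIN keeps every row from products (the left table); where category_id has no match in categories, the category columns become NULL. Walk through each product:
  - product 1 (Chair): category_id=3 -> matches Electronics
  - product 2 (Keyboard): category_id=2 -> matches Tools
  - product 3 (Charger): category_id=3 -> matches Electronics
  - product 4 (Speaker): category_id=NULL, no match -> kept with NULL
  - product 5 (Phone): category_id=3 -> matches Electronics
All 5 rows appear; 1 has NULL category.

SQL:
SELECT a.name, b.name AS category
FROM products a
LEFT JOIN categories b ON a.category_id = b.id

Result:
name     | category   
---------+------------
Chair    | Electronics
Keyboard | Tools      
Charger  | Electronics
Speaker  | NULL       
Phone    | Electronics


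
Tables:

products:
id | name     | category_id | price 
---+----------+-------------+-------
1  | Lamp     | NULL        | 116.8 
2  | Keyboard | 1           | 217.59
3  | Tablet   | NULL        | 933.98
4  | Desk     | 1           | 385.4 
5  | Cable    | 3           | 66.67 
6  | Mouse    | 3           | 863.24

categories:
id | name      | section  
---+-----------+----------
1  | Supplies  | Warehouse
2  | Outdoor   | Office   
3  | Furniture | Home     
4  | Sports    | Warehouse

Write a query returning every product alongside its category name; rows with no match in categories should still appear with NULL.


LEFT JOIN keeps every row from products (the left table); where category_id has no match in categories, the category columns become NULL. Walk through each product:
  - product 1 (Lamp): category_id=NULL, no match -> kept with NULL
  - product 2 (Keyboard): category_id=1 -> matches Supplies
  - product 3 (Tablet): category_id=NULL, no match -> kept with NULL
  - product 4 (Desk): category_id=1 -> matches Supplies
  - product 5 (Cable): category_id=3 -> matches Furniture
  - product 6 (Mouse): category_id=3 -> matches Furniture
All 6 rows appear; 2 have NULL category.

SQL:
SELECT a.name, b.name AS category
FROM products a
LEFT JOIN categories b ON a.category_id = b.id

Result:
name     | category 
---------+----------
Lamp     | NULL     
Keyboard | Supplies 
Tablet   | NULL     
Desk     | Supplies 
Cable    | Furniture
Mouse    | Furniture


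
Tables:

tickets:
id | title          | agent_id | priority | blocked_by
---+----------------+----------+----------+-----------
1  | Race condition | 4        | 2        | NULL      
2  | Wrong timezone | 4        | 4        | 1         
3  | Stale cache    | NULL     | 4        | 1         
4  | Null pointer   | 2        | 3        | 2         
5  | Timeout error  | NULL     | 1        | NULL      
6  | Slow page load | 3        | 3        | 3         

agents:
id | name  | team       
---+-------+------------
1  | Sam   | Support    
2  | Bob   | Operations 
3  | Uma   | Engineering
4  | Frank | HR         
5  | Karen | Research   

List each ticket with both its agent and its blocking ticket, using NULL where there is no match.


Two LEFT JOINs from the same base table tickets: one to agents via agent_id, one to tickets itself via blocked_by. Both are LEFT so every ticket is preserved.
Match against agents:
  - ticket 1 (Race condition): agent_id=4 -> matches Frank
  - ticket 2 (Wrong timezone): agent_id=4 -> matches Frank
  - ticket 3 (Stale cache): agent_id=NULL, no match -> kept with NULL
  - ticket 4 (Null pointer): agent_id=2 -> matches Bob
  - ticket 5 (Timeout error): agent_id=NULL, no match -> kept with NULL
  - ticket 6 (Slow page load): agent_id=3 -> matches Uma
Match against tickets (self):
  - ticket 1 (Race condition): blocked_by=NULL -> NULL
  - ticket 2 (Wrong timezone): blocked_by=1 -> Race condition
  - ticket 3 (Stale cache): blocked_by=1 -> Race condition
  - ticket 4 (Null pointer): blocked_by=2 -> Wrong timezone
  - ticket 5 (Timeout error): blocked_by=NULL -> NULL
  - ticket 6 (Slow page load): blocked_by=3 -> Stale cache

SQL:
SELECT a.title, b.name AS agent, c.title AS blocked_by
FROM tickets a
LEFT JOIN agents b ON a.agent_id = b.id
LEFT JOIN tickets c ON a.blocked_by = c.id

Result:
title          | agent | blocked_by    
---------------+-------+---------------
Race condition | Frank | NULL          
Wrong timezone | Frank | Race condition
Stale cache    | NULL  | Race condition
Null pointer   | Bob   | Wrong timezone
Timeout error  | NULL  | NULL          
Slow page load | Uma   | Stale cache   


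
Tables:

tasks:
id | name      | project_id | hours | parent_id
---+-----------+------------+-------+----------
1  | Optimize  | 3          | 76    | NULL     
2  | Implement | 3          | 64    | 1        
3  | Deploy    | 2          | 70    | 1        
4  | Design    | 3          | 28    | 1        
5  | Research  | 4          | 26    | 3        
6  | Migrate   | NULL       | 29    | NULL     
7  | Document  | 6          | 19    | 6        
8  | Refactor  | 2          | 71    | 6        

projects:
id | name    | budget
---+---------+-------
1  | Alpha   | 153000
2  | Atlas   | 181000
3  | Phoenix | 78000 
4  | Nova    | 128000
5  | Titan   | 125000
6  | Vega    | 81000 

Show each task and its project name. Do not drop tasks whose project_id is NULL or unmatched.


LEFT JOIN keeps every row from tasks (the left table); where project_id has no match in projects, the project columns become NULL. Walk through each task:
  - task 1 (Optimize): project_id=3 -> matches Phoenix
  - task 2 (Implement): project_id=3 -> matches Phoenix
  - task 3 (Deploy): project_id=2 -> matches Atlas
  - task 4 (Design): project_id=3 -> matches Phoenix
  - task 5 (Research): project_id=4 -> matches Nova
  - task 6 (Migrate): project_id=NULL, no match -> kept with NULL
  - task 7 (Document): project_id=6 -> matches Vega
  - task 8 (Refactor): project_id=2 -> matches Atlas
All 8 rows appear; 1 has NULL project.

SQL:
SELECT a.name, b.name AS project
FROM tasks a
LEFT JOIN projects b ON a.project_id = b.id

Result:
name      | project
----------+--------
Optimize  | Phoenix
Implement | Phoenix
Deploy    | Atlas  
Design    | Phoenix
Research  | Nova   
Migrate   | NULL   
Document  | Vega   
Refactor  | Atlas  


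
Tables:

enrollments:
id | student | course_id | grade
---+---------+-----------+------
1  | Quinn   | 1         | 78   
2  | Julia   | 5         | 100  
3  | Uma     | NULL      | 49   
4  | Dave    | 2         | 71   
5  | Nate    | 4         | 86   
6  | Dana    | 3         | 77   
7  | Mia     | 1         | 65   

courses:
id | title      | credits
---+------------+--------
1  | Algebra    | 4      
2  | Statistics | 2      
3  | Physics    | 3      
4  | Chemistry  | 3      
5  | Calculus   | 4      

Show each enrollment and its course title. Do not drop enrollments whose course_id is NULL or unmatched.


LEFT JOIN keeps every row from enrollments (the left table); where course_id has no match in courses, the course columns become NULL. Walk through each enrollment:
  - enrollment 1 (Quinn): course_id=1 -> matches Algebra
  - enrollment 2 (Julia): course_id=5 -> matches Calculus
  - enrollment 3 (Uma): course_id=NULL, no match -> kept with NULL
  - enrollment 4 (Dave): course_id=2 -> matches Statistics
  - enrollment 5 (Nate): course_id=4 -> matches Chemistry
  - enrollment 6 (Dana): course_id=3 -> matches Physics
  - enrollment 7 (Mia): course_id=1 -> matches Algebra
All 7 rows appear; 1 has NULL course.

SQL:
SELECT a.student, b.title AS course
FROM enrollments a
LEFT JOIN courses b ON a.course_id = b.id

Result:
student | course    
--------+-----------
Quinn   | Algebra   
Julia   | Calculus  
Uma     | NULL      
Dave    | Statistics
Nate    | Chemistry 
Dana    | Physics   
Mia     | Algebra   


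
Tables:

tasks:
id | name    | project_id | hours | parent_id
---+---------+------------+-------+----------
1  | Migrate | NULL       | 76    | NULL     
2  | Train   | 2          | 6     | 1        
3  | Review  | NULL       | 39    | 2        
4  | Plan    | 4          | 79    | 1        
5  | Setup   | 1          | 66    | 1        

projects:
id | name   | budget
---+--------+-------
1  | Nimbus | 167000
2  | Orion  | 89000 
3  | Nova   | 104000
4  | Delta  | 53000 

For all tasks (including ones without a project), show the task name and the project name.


LEFT JOIN keeps every row from tasks (the left table); where project_id has no match in projects, the project columns become NULL. Walk through each task:
  - task 1 (Migrate): project_id=NULL, no match -> kept with NULL
  - task 2 (Train): project_id=2 -> matches Orion
  - task 3 (Review): project_id=NULL, no match -> kept with NULL
  - task 4 (Plan): project_id=4 -> matches Delta
  - task 5 (Setup): project_id=1 -> matches Nimbus
All 5 rows appear; 2 have NULL project.

SQL:
SELECT a.name, b.name AS project
FROM tasks a
LEFT JOIN projects b ON a.project_id = b.id

Result:
name    | project
--------+--------
Migrate | NULL   
Train   | Orion  
Review  | NULL   
Plan    | Delta  
Setup   | Nimbus 


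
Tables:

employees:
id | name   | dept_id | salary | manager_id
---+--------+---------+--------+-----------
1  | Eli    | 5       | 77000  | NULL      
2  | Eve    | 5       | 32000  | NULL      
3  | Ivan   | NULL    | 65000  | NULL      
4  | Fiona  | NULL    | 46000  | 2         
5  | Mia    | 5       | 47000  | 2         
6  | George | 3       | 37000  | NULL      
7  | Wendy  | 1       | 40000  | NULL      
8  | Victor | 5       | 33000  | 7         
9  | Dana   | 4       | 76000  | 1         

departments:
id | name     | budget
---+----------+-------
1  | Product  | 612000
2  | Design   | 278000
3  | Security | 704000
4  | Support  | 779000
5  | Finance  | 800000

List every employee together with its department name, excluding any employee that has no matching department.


INNER JOIN keeps only employees rows whose dept_id matches an id in departments. Walk through each employee:
  - employee 1 (Eli): dept_id=5 -> matches Finance
  - employee 2 (Eve): dept_id=5 -> matches Finance
  - employee 3 (Ivan): dept_id=NULL, no match -> dropped
  - employee 4 (Fiona): dept_id=NULL, no match -> dropped
  - employee 5 (Mia): dept_id=5 -> matches Finance
  - employee 6 (George): dept_id=3 -> matches Security
  - employee 7 (Wendy): dept_id=1 -> matches Product
  - employee 8 (Victor): dept_id=5 -> matches Finance
  - employee 9 (Dana): dept_id=4 -> matches Support
So 2 of 9 rows are dropped.

SQL:
SELECT a.name, b.name AS department
FROM employees a
INNER JOIN departments b ON a.dept_id = b.id

Result:
name   | department
-------+-----------
Eli    | Finance   
Eve    | Finance   
Mia    | Finance   
George | Security  
Wendy  | Product   
Victor | Finance   
Dana   | Support   


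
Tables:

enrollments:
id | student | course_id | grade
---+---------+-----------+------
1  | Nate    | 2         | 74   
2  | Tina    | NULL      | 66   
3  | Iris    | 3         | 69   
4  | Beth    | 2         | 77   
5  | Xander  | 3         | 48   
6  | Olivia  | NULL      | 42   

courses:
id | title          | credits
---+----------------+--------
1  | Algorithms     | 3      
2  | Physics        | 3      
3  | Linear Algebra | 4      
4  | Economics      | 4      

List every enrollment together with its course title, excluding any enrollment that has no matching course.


INNER JOIN keeps only enrollments rows whose course_id matches an id in courses. Walk through each enrollment:
  - enrollment 1 (Nate): course_id=2 -> matches Physics
  - enrollment 2 (Tina): course_id=NULL, no match -> dropped
  - enrollment 3 (Iris): course_id=3 -> matches Linear Algebra
  - enrollment 4 (Beth): course_id=2 -> matches Physics
  - enrollment 5 (Xander): course_id=3 -> matches Linear Algebra
  - enrollment 6 (Olivia): course_id=NULL, no match -> dropped
So 2 of 6 rows are dropped.

SQL:
SELECT a.student, b.title AS course
FROM enrollments a
INNER JOIN courses b ON a.course_id = b.id

Result:
student | course        
--------+---------------
Nate    | Physics       
Iris    | Linear Algebra
Beth    | Physics       
Xander  | Linear Algebra


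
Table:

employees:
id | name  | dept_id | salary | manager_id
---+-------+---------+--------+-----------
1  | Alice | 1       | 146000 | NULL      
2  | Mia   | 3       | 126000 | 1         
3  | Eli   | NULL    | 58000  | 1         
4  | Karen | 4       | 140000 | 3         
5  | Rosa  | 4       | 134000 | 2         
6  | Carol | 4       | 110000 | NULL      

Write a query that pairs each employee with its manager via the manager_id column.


This is a self-join: employees is joined to a second copy of itself, matching each row's manager_id to another row's id. Use LEFT JOIN so rows with manager_id=NULL are kept.
  - employee 1 (Alice): manager_id=NULL -> NULL
  - employee 2 (Mia): manager_id=1 -> Alice
  - employee 3 (Eli): manager_id=1 -> Alice
  - employee 4 (Karen): manager_id=3 -> Eli
  - employee 5 (Rosa): manager_id=2 -> Mia
  - employee 6 (Carol): manager_id=NULL -> NULL

SQL:
SELECT a.name AS item, b.name AS manager
FROM employees a
LEFT JOIN employees b ON a.manager_id = b.id

Result:
item  | manager
------+--------
Alice | NULL   
Mia   | Alice  
Eli   | Alice  
Karen | Eli    
Rosa  | Mia    
Carol | NULL   


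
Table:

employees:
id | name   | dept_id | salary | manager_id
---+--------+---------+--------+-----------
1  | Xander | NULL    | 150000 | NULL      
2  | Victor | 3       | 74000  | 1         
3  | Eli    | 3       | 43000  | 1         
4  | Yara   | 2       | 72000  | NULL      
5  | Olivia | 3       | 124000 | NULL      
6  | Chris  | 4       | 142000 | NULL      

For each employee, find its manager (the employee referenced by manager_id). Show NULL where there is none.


This is a self-join: employees is joined to a second copy of itself, matching each row's manager_id to another row's id. Use LEFT JOIN so rows with manager_id=NULL are kept.
  - employee 1 (Xander): manager_id=NULL -> NULL
  - employee 2 (Victor): manager_id=1 -> Xander
  - employee 3 (Eli): manager_id=1 -> Xander
  - employee 4 (Yara): manager_id=NULL -> NULL
  - employee 5 (Olivia): manager_id=NULL -> NULL
  - employee 6 (Chris): manager_id=NULL -> NULL

SQL:
SELECT a.name AS item, b.name AS manager
FROM employees a
LEFT JOIN employees b ON a.manager_id = b.id

Result:
item   | manager
-------+--------
Xander | NULL   
Victor | Xander 
Eli    | Xander 
Yara   | NULL   
Olivia | NULL   
Chris  | NULL   


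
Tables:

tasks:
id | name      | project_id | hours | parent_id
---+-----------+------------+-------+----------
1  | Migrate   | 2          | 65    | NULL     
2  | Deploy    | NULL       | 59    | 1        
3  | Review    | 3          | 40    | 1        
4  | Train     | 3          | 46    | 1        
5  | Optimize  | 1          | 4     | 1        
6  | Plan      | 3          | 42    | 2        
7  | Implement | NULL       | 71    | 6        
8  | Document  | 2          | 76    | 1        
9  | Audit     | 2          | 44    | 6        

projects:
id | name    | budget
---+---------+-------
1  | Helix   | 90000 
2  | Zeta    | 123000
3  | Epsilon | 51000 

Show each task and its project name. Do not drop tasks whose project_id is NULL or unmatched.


LEFT JOIN keeps every row from tasks (the left table); where project_id has no match in projects, the project columns become NULL. Walk through each task:
  - task 1 (Migrate): project_id=2 -> matches Zeta
  - task 2 (Deploy): project_id=NULL, no match -> kept with NULL
  - task 3 (Review): project_id=3 -> matches Epsilon
  - task 4 (Train): project_id=3 -> matches Epsilon
  - task 5 (Optimize): project_id=1 -> matches Helix
  - task 6 (Plan): project_id=3 -> matches Epsilon
  - task 7 (Implement): project_id=NULL, no match -> kept with NULL
  - task 8 (Document): project_id=2 -> matches Zeta
  - task 9 (Audit): project_id=2 -> matches Zeta
All 9 rows appear; 2 have NULL project.

SQL:
SELECT a.name, b.name AS project
FROM tasks a
LEFT JOIN projects b ON a.project_id = b.id

Result:
name      | project
----------+--------
Migrate   | Zeta   
Deploy    | NULL   
Review    | Epsilon
Train     | Epsilon
Optimize  | Helix  
Plan      | Epsilon
Implement | NULL   
Document  | Zeta   
Audit     | Zeta   


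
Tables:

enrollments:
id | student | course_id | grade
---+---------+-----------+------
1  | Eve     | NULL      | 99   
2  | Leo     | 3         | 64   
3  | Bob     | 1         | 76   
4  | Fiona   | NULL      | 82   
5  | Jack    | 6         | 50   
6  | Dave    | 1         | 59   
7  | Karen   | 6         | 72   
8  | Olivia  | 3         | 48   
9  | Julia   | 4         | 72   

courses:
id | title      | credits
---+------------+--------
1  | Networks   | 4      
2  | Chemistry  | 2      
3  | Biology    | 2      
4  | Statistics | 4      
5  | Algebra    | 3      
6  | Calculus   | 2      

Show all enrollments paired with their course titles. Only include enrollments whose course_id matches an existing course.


INNER JOIN keeps only enrollments rows whose course_id matches an id in courses. Walk through each enrollment:
  - enrollment 1 (Eve): course_id=NULL, no match -> dropped
  - enrollment 2 (Leo): course_id=3 -> matches Biology
  - enrollment 3 (Bob): course_id=1 -> matches Networks
  - enrollment 4 (Fiona): course_id=NULL, no match -> dropped
  - enrollment 5 (Jack): course_id=6 -> matches Calculus
  - enrollment 6 (Dave): course_id=1 -> matches Networks
  - enrollment 7 (Karen): course_id=6 -> matches Calculus
  - enrollment 8 (Olivia): course_id=3 -> matches Biology
  - enrollment 9 (Julia): course_id=4 -> matches Statistics
So 2 of 9 rows are dropped.

SQL:
SELECT a.student, b.title AS course
FROM enrollments a
INNER JOIN courses b ON a.course_id = b.id

Result:
student | course    
--------+-----------
Leo     | Biology   
Bob     | Networks  
Jack    | Calculus  
Dave    | Networks  
Karen   | Calculus  
Olivia  | Biology   
Julia   | Statistics


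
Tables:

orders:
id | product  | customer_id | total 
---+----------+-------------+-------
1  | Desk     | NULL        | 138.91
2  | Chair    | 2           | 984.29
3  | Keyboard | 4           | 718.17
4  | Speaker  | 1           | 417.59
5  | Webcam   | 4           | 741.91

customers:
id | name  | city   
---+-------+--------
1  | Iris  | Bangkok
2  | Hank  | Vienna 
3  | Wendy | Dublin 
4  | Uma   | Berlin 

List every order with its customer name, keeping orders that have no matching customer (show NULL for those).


LEFT JOIN keeps every row from orders (the left table); where customer_id has no match in customers, the customer columns become NULL. Walk through each order:
  - order 1 (Desk): customer_id=NULL, no match -> kept with NULL
  - order 2 (Chair): customer_id=2 -> matches Hank
  - order 3 (Keyboard): customer_id=4 -> matches Uma
  - order 4 (Speaker): customer_id=1 -> matches Iris
  - order 5 (Webcam): customer_id=4 -> matches Uma
All 5 rows appear; 1 has NULL customer.

SQL:
SELECT a.product, b.name AS customer
FROM orders a
LEFT JOIN customers b ON a.customer_id = b.id

Result:
product  | customer
---------+---------
Desk     | NULL    
Chair    | Hank    
Keyboard | Uma     
Speaker  | Iris    
Webcam   | Uma     


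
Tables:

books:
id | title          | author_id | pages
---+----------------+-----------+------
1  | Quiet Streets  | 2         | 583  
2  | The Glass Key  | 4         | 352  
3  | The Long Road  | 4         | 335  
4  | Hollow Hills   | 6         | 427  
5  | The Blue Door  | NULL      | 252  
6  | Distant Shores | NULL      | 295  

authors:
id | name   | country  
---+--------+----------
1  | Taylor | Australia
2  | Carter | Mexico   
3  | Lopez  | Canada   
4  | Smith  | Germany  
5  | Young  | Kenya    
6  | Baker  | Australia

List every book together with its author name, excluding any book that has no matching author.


INNER JOIN keeps only books rows whose author_id matches an id in authors. Walk through each book:
  - book 1 (Quiet Streets): author_id=2 -> matches Carter
  - book 2 (The Glass Key): author_id=4 -> matches Smith
  - book 3 (The Long Road): author_id=4 -> matches Smith
  - book 4 (Hollow Hills): author_id=6 -> matches Baker
  - book 5 (The Blue Door): author_id=NULL, no match -> dropped
  - book 6 (Distant Shores): author_id=NULL, no match -> dropped
So 2 of 6 rows are dropped.

SQL:
SELECT a.title, b.name AS author
FROM books a
INNER JOIN authors b ON a.author_id = b.id

Result:
title         | author
--------------+-------
Quiet Streets | Carter
The Glass Key | Smith 
The Long Road | Smith 
Hollow Hills  | Baker 
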